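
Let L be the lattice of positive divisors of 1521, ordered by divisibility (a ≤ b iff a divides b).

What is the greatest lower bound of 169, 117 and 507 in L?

Common lower bounds of {169, 117, 507}: 1, 13.
The greatest among these is 13.

13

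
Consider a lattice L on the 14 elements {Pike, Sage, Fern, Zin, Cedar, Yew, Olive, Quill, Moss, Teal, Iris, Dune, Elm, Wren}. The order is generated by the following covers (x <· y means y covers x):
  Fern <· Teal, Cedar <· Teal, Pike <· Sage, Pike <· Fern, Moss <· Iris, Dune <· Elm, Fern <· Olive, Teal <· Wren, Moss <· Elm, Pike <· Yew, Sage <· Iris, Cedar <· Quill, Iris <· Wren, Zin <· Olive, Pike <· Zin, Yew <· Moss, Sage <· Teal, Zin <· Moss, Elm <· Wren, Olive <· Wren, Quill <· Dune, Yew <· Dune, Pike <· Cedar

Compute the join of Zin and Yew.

Moss

Common upper bounds of {Zin, Yew}: Elm, Iris, Moss, Wren.
The least among these is Moss.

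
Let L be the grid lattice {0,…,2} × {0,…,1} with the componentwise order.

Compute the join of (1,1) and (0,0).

Common upper bounds of {(1,1), (0,0)}: (1,1), (2,1).
The least among these is (1,1).

(1,1)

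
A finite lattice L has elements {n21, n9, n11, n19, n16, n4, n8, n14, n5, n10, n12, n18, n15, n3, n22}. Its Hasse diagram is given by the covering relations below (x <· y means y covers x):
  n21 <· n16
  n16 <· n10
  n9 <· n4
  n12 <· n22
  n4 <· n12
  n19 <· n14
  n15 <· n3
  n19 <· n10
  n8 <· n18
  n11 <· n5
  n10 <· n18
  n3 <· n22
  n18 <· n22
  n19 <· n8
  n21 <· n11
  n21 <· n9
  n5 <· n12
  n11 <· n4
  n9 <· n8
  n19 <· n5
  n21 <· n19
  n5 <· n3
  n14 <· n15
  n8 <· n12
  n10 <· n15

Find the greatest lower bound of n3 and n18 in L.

Common lower bounds of {n3, n18}: n10, n16, n19, n21.
The greatest among these is n10.

n10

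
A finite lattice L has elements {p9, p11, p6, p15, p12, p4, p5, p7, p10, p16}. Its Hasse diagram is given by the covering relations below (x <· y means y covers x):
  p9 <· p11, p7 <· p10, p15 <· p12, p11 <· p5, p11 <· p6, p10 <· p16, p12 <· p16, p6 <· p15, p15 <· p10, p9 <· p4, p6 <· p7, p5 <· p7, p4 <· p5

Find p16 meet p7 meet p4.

Common lower bounds of {p16, p7, p4}: p4, p9.
The greatest among these is p4.

p4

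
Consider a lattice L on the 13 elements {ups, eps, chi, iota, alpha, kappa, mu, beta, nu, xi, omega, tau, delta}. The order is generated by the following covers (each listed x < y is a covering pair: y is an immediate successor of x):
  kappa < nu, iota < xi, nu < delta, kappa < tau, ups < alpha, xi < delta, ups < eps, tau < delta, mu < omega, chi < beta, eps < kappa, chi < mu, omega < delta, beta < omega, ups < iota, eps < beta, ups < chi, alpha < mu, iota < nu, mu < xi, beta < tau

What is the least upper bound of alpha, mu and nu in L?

delta

Common upper bounds of {alpha, mu, nu}: delta.
The least among these is delta.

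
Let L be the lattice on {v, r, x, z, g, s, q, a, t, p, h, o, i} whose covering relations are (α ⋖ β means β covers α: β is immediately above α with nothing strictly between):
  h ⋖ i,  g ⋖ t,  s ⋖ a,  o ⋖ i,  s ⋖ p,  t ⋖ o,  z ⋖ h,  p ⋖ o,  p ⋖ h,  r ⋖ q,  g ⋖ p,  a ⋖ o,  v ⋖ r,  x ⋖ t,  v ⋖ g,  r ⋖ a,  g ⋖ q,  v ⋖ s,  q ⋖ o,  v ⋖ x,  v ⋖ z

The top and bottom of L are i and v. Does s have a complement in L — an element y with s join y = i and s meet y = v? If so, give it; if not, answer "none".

For every candidate y, either s ∨ y ≠ i or s ∧ y ≠ v; no complement exists.

none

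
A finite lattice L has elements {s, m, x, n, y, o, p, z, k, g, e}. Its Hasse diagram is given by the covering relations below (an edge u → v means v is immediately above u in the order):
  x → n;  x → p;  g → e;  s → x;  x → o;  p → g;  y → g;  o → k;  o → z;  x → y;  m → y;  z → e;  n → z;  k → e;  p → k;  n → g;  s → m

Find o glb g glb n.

x

Common lower bounds of {o, g, n}: s, x.
The greatest among these is x.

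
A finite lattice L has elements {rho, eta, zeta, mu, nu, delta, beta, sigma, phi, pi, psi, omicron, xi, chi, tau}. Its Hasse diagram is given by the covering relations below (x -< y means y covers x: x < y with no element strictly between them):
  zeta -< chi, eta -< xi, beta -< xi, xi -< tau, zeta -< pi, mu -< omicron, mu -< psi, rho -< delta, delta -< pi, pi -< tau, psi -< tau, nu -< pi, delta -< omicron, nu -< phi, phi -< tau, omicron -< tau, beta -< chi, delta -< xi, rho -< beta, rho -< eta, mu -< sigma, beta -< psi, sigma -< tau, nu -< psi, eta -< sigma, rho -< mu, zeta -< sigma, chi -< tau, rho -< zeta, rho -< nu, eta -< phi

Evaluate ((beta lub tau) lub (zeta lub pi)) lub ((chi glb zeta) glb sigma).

beta ∨ tau = tau
zeta ∨ pi = pi
tau ∨ pi = tau
chi ∧ zeta = zeta
zeta ∧ sigma = zeta
tau ∨ zeta = tau

tau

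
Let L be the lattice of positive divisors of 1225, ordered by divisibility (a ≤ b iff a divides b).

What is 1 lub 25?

25

Common upper bounds of {1, 25}: 1225, 175, 25.
The least among these is 25.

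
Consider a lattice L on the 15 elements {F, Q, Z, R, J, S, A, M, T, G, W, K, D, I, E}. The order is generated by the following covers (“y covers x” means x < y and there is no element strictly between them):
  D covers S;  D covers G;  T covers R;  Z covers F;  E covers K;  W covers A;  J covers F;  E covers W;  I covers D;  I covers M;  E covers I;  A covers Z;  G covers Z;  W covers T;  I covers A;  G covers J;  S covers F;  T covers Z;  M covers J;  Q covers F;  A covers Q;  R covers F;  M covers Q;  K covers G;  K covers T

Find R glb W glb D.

Common lower bounds of {R, W, D}: F.
The greatest among these is F.

F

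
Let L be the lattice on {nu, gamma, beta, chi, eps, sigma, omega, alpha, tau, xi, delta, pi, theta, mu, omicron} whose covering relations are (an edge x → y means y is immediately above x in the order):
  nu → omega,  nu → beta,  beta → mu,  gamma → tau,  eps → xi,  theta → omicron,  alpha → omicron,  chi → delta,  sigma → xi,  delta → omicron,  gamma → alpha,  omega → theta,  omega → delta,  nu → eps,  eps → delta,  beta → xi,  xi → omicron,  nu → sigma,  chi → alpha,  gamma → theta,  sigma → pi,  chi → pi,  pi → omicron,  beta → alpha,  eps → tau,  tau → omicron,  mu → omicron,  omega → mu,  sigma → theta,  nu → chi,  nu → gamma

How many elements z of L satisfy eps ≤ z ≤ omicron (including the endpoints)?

The interval [eps, omicron] = {delta, eps, omicron, tau, xi}, which has 5 elements.

5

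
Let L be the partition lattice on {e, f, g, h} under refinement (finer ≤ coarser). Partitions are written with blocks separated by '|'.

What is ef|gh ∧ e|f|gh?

e|f|gh

The meet (common refinement) of ef|gh and e|f|gh intersects blocks pairwise, giving e|f|gh.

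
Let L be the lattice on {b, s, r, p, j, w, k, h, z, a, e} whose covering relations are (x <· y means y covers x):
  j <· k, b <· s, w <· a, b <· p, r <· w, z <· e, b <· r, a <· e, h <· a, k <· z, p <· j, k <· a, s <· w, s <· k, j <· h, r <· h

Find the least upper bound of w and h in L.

Common upper bounds of {w, h}: a, e.
The least among these is a.

a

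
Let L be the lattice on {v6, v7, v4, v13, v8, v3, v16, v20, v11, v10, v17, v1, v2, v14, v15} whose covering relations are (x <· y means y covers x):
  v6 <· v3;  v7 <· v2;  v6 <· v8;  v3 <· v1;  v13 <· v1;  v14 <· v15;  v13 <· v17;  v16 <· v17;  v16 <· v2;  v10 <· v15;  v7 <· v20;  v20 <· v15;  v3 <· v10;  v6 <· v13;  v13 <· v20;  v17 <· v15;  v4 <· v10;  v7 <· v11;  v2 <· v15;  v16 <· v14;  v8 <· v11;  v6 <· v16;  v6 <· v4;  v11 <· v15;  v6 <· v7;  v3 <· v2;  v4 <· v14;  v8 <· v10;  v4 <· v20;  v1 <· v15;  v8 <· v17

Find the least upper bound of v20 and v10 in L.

Common upper bounds of {v20, v10}: v15.
The least among these is v15.

v15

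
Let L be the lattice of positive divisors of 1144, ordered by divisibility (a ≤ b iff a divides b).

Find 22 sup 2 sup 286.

In the divisibility order, the join is the least common multiple: lcm(22, 2, 286) = 286.

286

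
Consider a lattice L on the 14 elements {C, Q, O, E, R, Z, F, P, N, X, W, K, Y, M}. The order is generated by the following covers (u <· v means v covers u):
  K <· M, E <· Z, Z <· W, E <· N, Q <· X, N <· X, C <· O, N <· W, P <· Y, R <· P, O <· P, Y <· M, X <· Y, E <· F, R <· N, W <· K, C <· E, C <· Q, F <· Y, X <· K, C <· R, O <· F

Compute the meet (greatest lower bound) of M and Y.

Common lower bounds of {M, Y}: C, E, F, N, O, P, Q, R, X, Y.
The greatest among these is Y.

Y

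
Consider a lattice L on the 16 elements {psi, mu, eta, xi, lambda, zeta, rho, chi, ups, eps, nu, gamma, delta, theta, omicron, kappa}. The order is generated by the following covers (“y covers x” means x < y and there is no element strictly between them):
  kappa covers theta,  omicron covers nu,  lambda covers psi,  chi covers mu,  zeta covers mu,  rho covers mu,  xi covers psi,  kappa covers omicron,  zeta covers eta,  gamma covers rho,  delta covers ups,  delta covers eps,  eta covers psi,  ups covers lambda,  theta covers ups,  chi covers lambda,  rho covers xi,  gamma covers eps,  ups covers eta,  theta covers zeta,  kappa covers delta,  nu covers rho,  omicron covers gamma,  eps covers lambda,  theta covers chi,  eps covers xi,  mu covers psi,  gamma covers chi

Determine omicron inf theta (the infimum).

chi

Common lower bounds of {omicron, theta}: chi, lambda, mu, psi.
The greatest among these is chi.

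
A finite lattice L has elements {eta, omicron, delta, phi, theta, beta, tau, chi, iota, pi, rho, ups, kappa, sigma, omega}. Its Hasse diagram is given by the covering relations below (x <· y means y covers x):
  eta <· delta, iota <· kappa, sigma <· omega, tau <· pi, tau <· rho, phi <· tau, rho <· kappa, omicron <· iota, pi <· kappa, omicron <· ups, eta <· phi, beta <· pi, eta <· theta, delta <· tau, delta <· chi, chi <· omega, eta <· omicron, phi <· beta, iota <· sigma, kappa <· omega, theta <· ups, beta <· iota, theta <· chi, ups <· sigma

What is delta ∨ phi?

tau

Common upper bounds of {delta, phi}: kappa, omega, pi, rho, tau.
The least among these is tau.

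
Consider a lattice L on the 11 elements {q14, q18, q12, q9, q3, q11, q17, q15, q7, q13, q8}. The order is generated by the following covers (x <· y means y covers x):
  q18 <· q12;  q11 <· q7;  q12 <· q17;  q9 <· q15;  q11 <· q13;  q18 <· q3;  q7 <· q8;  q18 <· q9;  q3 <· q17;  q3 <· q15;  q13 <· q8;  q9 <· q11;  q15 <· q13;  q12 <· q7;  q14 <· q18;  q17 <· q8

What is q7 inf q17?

q12

Common lower bounds of {q7, q17}: q12, q14, q18.
The greatest among these is q12.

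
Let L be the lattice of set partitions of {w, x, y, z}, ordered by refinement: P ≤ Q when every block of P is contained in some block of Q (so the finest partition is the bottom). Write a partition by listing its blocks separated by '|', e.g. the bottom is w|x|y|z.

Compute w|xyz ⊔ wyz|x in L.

w|xyz ∨ wyz|x = wxyz

wxyz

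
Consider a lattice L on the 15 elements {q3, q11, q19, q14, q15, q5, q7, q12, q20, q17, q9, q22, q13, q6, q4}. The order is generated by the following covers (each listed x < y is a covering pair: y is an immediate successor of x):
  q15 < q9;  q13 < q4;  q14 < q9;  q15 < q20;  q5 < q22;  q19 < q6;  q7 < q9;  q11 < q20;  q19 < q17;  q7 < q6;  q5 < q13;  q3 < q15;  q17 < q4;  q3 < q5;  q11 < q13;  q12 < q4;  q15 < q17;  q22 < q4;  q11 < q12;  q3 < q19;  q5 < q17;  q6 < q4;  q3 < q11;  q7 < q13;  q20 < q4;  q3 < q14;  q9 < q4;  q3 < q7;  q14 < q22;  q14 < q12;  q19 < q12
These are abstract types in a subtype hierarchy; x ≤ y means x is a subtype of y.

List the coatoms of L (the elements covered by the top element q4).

The coatoms are exactly the elements covered by q4: q12, q13, q17, q20, q22, q6, q9.

q12, q13, q17, q20, q22, q6, q9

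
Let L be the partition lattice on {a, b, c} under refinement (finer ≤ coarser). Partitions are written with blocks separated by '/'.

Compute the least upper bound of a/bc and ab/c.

abc

The join of a/bc and ab/c merges any blocks that overlap across the partitions, giving abc.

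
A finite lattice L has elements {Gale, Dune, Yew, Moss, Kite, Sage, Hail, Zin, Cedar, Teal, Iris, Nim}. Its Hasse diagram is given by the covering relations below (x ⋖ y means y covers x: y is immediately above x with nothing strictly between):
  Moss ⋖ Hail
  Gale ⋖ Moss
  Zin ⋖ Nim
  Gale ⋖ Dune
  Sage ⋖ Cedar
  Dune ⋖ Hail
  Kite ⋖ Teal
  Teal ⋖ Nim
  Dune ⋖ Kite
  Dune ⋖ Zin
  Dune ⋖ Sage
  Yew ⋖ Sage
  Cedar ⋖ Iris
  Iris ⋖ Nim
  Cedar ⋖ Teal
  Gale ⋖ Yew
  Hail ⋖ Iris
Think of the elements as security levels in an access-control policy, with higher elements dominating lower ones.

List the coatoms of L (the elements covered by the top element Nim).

The coatoms are exactly the elements covered by Nim: Iris, Teal, Zin.

Iris, Teal, Zin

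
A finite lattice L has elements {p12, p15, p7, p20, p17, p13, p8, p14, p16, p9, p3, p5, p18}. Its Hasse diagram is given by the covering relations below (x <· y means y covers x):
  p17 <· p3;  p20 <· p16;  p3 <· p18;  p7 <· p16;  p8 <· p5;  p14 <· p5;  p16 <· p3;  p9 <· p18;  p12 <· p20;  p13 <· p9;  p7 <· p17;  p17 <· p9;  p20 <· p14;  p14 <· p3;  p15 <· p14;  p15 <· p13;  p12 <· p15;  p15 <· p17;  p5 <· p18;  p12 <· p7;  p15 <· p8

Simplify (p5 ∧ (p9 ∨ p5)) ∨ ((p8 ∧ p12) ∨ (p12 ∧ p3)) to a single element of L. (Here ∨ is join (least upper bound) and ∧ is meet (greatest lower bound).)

p9 ∨ p5 = p18
p5 ∧ p18 = p5
p8 ∧ p12 = p12
p12 ∧ p3 = p12
p12 ∨ p12 = p12
p5 ∨ p12 = p5

p5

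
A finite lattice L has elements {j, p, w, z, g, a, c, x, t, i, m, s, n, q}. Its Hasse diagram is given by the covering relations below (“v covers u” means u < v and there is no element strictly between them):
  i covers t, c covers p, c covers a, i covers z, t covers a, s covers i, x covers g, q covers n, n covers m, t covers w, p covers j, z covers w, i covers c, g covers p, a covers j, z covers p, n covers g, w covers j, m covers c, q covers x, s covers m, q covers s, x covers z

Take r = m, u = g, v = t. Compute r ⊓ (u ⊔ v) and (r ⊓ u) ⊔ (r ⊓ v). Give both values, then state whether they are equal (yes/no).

m; c; no

u ⊔ v = q, so r ⊓ (u ⊔ v) = m ⊓ q = m.
r ⊓ u = p and r ⊓ v = a, so (r ⊓ u) ⊔ (r ⊓ v) = p ⊔ a = c.
Equal: no.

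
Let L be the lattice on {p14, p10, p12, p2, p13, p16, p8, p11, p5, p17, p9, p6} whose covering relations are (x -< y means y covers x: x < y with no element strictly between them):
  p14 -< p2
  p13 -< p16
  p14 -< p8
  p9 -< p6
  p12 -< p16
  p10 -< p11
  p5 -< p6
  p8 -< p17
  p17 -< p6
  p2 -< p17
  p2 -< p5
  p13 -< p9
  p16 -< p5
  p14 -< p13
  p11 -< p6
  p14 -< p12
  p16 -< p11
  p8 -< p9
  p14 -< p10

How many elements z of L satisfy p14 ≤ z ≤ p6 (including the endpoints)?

The interval [p14, p6] = {p10, p11, p12, p13, p14, p16, p17, p2, p5, p6, p8, p9}, which has 12 elements.

12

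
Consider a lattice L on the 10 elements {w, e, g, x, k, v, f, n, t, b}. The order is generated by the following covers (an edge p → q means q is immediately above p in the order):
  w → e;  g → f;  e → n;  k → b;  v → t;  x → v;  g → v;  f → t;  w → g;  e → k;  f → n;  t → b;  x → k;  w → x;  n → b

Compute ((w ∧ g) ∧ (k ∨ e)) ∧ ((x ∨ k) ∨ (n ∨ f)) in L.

w

w ∧ g = w
k ∨ e = k
w ∧ k = w
x ∨ k = k
n ∨ f = n
k ∨ n = b
w ∧ b = w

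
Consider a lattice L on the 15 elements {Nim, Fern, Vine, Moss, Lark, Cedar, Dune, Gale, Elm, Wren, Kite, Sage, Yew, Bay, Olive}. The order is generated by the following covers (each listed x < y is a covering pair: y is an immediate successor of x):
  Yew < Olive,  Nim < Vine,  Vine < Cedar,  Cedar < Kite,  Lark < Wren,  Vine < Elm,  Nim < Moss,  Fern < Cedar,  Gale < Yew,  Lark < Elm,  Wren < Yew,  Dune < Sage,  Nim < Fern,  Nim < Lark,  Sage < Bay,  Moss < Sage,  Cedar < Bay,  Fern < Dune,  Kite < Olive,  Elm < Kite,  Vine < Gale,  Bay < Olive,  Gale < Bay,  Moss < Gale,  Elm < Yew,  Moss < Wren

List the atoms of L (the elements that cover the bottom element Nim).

The atoms are exactly the elements that cover Nim: Fern, Lark, Moss, Vine.

Fern, Lark, Moss, Vine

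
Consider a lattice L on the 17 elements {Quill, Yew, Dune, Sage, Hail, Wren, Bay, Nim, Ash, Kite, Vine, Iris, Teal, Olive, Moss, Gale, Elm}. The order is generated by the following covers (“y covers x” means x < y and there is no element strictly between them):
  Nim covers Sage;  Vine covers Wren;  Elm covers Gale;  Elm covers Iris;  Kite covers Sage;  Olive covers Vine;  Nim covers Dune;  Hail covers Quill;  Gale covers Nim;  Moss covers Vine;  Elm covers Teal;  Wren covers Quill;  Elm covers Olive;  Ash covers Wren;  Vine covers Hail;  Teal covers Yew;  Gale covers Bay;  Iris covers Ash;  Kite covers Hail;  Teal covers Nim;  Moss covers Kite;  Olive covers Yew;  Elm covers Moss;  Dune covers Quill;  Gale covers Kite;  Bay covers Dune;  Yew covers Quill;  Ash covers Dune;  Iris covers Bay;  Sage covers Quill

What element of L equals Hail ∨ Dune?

Hail ∨ Dune = Gale

Gale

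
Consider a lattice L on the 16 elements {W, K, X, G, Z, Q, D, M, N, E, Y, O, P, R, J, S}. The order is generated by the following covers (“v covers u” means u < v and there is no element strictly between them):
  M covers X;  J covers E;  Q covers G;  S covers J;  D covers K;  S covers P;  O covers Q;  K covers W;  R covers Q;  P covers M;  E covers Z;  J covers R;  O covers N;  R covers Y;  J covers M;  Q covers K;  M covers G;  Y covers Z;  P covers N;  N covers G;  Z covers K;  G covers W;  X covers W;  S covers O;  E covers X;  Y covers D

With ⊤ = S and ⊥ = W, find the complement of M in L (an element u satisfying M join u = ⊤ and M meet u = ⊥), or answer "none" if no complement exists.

For every candidate u, either M ∨ u ≠ S or M ∧ u ≠ W; no complement exists.

none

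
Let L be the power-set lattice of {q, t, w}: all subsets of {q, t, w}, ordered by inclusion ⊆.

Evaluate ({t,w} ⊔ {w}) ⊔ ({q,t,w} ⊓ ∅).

{t,w} ∨ {w} = {t,w}
{q,t,w} ∧ ∅ = ∅
{t,w} ∨ ∅ = {t,w}

{t,w}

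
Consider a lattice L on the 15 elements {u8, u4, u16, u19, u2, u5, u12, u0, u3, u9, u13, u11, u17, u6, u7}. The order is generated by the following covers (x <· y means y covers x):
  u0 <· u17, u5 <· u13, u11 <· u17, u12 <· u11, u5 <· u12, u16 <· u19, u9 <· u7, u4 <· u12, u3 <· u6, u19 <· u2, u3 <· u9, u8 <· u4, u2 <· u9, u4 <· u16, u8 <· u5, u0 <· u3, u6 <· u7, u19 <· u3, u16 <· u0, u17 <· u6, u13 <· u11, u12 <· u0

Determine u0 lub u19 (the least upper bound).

Common upper bounds of {u0, u19}: u3, u6, u7, u9.
The least among these is u3.

u3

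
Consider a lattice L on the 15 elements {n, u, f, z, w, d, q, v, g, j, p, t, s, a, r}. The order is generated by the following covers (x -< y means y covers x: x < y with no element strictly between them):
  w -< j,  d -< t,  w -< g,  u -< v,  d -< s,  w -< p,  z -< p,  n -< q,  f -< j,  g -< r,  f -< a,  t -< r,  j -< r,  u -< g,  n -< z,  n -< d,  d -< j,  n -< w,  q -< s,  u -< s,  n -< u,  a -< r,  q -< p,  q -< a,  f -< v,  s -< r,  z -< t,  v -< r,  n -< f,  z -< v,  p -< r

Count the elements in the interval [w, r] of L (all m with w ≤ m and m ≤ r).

5

The interval [w, r] = {g, j, p, r, w}, which has 5 elements.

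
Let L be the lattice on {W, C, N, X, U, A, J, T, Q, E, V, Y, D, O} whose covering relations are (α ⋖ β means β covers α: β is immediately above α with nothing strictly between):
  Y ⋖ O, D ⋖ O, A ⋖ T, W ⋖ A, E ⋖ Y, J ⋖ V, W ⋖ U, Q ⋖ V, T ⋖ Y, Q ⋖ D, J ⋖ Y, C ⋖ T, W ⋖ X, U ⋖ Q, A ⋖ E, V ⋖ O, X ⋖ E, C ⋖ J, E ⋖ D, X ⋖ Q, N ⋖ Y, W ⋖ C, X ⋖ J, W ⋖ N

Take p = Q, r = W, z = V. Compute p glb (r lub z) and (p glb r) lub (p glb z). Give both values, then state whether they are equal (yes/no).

r lub z = V, so p glb (r lub z) = Q glb V = Q.
p glb r = W and p glb z = Q, so (p glb r) lub (p glb z) = W lub Q = Q.
Equal: yes.

Q; Q; yes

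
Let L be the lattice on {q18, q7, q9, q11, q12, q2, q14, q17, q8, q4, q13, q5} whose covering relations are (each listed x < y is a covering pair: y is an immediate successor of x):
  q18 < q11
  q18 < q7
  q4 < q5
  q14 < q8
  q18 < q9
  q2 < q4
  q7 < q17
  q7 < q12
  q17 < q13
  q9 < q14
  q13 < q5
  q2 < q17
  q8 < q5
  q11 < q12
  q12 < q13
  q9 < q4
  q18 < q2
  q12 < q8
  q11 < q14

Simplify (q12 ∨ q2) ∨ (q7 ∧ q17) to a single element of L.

q12 ∨ q2 = q13
q7 ∧ q17 = q7
q13 ∨ q7 = q13

q13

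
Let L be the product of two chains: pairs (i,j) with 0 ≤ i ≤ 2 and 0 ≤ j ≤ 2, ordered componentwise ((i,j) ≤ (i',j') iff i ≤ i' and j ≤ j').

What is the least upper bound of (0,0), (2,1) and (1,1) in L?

(2,1)

Common upper bounds of {(0,0), (2,1), (1,1)}: (2,1), (2,2).
The least among these is (2,1).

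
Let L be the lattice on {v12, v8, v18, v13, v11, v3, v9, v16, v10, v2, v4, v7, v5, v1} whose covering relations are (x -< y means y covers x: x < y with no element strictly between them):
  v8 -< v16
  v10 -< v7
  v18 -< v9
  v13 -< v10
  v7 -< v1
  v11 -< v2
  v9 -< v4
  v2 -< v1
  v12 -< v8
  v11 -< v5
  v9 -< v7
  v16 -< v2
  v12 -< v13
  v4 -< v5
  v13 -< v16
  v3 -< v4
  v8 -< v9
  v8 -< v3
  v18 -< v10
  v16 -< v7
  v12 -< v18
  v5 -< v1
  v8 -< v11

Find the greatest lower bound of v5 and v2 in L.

v11

Common lower bounds of {v5, v2}: v11, v12, v8.
The greatest among these is v11.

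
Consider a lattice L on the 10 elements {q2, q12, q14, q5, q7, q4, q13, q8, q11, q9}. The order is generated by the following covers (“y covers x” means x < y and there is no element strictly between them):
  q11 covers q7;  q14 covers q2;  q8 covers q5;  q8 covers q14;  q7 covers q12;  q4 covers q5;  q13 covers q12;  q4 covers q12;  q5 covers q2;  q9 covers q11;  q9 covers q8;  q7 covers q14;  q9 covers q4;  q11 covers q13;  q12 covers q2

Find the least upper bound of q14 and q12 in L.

q7

Common upper bounds of {q14, q12}: q11, q7, q9.
The least among these is q7.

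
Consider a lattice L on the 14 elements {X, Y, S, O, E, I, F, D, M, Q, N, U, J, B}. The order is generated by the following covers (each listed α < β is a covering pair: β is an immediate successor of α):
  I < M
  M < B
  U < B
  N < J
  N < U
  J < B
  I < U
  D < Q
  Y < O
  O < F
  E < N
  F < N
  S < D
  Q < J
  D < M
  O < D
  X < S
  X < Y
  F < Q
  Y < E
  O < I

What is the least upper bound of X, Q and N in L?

Common upper bounds of {X, Q, N}: B, J.
The least among these is J.

J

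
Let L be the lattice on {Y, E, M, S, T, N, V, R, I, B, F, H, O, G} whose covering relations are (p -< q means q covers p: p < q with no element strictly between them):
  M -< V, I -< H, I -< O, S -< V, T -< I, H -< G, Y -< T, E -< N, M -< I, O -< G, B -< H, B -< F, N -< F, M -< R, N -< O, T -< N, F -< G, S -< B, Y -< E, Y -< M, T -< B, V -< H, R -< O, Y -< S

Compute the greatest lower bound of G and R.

R

Common lower bounds of {G, R}: M, R, Y.
The greatest among these is R.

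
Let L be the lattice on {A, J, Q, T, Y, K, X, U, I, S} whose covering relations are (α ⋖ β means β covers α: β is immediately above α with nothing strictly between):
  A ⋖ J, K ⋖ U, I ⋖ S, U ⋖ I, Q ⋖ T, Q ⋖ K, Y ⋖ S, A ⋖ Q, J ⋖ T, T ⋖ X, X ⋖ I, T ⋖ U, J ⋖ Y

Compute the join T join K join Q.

U

Common upper bounds of {T, K, Q}: I, S, U.
The least among these is U.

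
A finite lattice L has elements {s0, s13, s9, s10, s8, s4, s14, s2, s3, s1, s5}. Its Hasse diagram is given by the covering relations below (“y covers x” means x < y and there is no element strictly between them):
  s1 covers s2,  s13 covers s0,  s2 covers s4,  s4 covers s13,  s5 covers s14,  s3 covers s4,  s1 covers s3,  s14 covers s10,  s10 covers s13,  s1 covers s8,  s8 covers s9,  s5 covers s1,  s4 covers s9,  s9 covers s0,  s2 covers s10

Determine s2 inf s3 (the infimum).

s4

Common lower bounds of {s2, s3}: s0, s13, s4, s9.
The greatest among these is s4.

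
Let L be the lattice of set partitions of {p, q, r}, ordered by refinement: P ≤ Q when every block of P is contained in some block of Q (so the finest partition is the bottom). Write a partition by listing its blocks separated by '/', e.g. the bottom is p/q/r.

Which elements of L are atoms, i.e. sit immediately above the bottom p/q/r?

The atoms are exactly the elements that cover p/q/r: p/qr, pq/r, pr/q.

p/qr, pq/r, pr/q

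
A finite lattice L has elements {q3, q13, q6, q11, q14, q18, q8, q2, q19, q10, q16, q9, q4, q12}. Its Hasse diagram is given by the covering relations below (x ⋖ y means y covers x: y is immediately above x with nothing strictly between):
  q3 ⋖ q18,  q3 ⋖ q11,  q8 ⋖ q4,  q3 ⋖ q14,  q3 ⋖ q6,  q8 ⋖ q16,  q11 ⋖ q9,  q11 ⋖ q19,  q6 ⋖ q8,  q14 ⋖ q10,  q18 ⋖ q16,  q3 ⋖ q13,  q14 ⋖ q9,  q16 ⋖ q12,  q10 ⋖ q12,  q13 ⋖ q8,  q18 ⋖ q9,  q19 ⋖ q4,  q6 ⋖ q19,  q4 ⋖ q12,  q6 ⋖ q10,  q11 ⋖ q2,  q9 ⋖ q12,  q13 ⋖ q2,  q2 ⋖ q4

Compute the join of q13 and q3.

Common upper bounds of {q13, q3}: q12, q13, q16, q2, q4, q8.
The least among these is q13.

q13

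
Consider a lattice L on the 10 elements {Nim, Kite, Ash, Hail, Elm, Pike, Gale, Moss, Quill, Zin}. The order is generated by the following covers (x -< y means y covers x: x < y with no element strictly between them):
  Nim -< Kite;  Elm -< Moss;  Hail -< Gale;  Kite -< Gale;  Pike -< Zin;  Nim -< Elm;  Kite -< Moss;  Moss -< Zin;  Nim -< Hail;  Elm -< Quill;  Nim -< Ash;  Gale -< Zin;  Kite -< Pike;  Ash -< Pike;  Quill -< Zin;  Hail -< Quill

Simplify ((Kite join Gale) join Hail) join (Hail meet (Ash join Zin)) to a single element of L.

Gale

Kite ∨ Gale = Gale
Gale ∨ Hail = Gale
Ash ∨ Zin = Zin
Hail ∧ Zin = Hail
Gale ∨ Hail = Gale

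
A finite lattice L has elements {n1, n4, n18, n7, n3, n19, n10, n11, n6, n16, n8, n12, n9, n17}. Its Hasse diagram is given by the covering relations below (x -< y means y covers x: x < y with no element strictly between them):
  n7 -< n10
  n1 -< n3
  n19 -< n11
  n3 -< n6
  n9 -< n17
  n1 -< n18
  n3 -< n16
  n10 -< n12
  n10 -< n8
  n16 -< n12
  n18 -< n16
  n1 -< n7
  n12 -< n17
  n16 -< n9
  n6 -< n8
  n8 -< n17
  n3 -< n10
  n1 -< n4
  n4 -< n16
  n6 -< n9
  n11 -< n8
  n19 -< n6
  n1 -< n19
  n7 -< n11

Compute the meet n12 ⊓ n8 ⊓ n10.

Common lower bounds of {n12, n8, n10}: n1, n10, n3, n7.
The greatest among these is n10.

n10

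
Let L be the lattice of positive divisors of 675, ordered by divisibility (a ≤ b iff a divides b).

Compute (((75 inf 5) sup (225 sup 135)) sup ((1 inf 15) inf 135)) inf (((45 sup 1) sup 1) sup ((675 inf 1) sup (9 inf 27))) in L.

75 ∧ 5 = 5
225 ∨ 135 = 675
5 ∨ 675 = 675
1 ∧ 15 = 1
1 ∧ 135 = 1
675 ∨ 1 = 675
45 ∨ 1 = 45
45 ∨ 1 = 45
675 ∧ 1 = 1
9 ∧ 27 = 9
1 ∨ 9 = 9
45 ∨ 9 = 45
675 ∧ 45 = 45

45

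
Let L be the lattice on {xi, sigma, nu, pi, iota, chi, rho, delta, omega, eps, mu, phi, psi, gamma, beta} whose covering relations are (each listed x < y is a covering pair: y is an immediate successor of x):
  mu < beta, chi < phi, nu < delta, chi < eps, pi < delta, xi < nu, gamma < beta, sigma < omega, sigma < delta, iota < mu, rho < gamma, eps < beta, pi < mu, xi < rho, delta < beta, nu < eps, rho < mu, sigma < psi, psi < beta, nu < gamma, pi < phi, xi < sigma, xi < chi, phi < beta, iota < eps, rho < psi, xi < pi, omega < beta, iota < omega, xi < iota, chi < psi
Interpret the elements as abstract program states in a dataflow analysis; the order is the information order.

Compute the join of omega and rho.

Common upper bounds of {omega, rho}: beta.
The least among these is beta.

beta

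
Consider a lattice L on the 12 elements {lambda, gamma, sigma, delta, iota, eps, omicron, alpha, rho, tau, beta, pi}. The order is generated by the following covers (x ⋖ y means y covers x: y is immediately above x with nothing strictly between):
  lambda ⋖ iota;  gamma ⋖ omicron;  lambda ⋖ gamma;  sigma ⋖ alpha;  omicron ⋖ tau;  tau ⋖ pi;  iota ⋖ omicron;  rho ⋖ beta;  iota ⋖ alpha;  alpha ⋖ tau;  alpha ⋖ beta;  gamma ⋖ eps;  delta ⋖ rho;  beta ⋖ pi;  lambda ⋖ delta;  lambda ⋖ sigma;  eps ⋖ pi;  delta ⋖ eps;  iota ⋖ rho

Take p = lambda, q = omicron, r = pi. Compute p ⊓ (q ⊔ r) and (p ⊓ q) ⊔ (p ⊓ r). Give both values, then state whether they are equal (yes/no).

q ⊔ r = pi, so p ⊓ (q ⊔ r) = lambda ⊓ pi = lambda.
p ⊓ q = lambda and p ⊓ r = lambda, so (p ⊓ q) ⊔ (p ⊓ r) = lambda ⊔ lambda = lambda.
Equal: yes.

lambda; lambda; yes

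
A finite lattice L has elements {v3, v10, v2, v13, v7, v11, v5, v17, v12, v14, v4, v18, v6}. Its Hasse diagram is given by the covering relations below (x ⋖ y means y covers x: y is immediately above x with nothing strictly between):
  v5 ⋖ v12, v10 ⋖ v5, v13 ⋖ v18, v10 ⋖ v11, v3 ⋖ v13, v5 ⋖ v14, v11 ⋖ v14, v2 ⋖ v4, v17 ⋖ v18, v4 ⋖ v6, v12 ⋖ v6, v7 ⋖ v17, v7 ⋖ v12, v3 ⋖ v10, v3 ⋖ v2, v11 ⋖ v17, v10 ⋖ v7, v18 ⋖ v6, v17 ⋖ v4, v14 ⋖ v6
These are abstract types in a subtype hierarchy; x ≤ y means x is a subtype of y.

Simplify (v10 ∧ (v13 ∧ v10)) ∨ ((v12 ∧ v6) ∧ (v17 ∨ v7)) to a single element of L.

v7

v13 ∧ v10 = v3
v10 ∧ v3 = v3
v12 ∧ v6 = v12
v17 ∨ v7 = v17
v12 ∧ v17 = v7
v3 ∨ v7 = v7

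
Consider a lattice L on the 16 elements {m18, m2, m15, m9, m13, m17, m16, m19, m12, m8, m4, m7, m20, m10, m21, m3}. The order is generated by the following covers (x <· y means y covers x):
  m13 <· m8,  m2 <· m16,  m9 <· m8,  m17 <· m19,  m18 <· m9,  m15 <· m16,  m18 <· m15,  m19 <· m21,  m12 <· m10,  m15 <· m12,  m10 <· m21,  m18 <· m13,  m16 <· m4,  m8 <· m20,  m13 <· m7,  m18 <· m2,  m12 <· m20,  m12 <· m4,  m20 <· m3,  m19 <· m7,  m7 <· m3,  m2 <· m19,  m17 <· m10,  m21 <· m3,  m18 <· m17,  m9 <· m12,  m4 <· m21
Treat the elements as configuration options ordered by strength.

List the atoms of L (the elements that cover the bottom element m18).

m13, m15, m17, m2, m9

The atoms are exactly the elements that cover m18: m13, m15, m17, m2, m9.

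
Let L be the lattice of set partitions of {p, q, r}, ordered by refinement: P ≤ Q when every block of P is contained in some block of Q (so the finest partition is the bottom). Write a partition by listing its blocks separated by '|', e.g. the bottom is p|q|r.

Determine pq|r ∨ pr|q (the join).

The join of pq|r and pr|q merges any blocks that overlap across the partitions, giving pqr.

pqr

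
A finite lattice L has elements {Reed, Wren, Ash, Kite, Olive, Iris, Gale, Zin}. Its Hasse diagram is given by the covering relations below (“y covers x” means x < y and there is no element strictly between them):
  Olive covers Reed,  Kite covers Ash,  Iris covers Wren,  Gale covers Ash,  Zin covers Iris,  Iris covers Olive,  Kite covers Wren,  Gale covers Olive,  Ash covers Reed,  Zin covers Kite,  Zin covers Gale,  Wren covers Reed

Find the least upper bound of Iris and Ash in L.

Zin

Common upper bounds of {Iris, Ash}: Zin.
The least among these is Zin.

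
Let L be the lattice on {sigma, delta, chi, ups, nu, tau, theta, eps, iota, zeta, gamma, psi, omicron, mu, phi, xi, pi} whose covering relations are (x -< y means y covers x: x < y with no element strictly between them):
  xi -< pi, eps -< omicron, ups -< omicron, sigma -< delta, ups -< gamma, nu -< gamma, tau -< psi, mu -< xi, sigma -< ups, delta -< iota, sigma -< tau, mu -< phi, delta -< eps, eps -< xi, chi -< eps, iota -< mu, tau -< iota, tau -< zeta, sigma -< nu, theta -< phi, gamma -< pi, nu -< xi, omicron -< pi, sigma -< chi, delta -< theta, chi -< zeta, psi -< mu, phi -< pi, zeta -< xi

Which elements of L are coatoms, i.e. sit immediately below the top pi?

gamma, omicron, phi, xi

The coatoms are exactly the elements covered by pi: gamma, omicron, phi, xi.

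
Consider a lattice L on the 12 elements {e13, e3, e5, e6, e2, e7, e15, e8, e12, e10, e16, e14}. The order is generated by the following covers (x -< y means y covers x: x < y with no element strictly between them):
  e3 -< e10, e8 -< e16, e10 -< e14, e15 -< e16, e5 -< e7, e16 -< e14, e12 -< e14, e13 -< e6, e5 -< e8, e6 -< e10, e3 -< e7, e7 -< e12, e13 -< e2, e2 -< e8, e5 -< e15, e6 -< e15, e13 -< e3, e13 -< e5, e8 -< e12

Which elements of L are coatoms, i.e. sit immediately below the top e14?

e10, e12, e16

The coatoms are exactly the elements covered by e14: e10, e12, e16.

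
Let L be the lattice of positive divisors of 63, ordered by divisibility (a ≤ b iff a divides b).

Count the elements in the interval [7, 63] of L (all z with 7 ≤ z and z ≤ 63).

3

The interval [7, 63] = {21, 63, 7}, which has 3 elements.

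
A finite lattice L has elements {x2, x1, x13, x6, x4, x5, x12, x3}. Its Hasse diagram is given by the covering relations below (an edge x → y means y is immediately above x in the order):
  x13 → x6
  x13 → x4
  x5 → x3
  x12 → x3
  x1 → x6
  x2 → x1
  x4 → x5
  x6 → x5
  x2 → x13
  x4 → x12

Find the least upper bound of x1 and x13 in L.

x6

Common upper bounds of {x1, x13}: x3, x5, x6.
The least among these is x6.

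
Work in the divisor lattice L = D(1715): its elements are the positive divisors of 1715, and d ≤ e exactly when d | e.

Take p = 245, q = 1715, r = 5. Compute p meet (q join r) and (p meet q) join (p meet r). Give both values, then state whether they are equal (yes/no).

q join r = 1715, so p meet (q join r) = 245 meet 1715 = 245.
p meet q = 245 and p meet r = 5, so (p meet q) join (p meet r) = 245 join 5 = 245.
Equal: yes.

245; 245; yes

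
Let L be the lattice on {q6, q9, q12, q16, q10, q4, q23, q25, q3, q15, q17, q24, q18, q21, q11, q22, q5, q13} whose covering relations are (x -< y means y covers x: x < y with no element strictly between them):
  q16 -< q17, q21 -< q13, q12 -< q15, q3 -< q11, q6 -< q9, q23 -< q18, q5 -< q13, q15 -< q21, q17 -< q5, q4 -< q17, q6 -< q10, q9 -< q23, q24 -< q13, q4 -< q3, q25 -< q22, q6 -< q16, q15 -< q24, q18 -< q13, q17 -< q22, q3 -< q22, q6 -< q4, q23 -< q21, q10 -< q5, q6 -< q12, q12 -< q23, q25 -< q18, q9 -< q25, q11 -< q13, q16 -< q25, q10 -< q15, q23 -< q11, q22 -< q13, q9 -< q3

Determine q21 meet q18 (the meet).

Common lower bounds of {q21, q18}: q12, q23, q6, q9.
The greatest among these is q23.

q23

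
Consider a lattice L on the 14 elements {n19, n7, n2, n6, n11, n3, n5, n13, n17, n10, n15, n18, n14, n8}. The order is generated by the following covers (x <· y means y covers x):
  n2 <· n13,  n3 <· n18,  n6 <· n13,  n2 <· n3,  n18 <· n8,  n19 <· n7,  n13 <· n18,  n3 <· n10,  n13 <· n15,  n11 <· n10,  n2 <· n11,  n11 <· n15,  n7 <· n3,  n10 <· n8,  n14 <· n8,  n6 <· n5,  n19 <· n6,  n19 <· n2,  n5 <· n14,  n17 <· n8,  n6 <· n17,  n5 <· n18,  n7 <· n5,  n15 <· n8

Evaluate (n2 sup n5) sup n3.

n2 ∨ n5 = n18
n18 ∨ n3 = n18

n18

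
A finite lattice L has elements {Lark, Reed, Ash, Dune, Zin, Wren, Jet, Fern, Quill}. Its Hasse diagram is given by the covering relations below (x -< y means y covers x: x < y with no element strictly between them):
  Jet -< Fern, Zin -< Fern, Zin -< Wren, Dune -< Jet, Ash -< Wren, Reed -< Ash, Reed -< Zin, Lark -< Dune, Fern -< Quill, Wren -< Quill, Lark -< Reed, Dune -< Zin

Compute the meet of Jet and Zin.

Common lower bounds of {Jet, Zin}: Dune, Lark.
The greatest among these is Dune.

Dune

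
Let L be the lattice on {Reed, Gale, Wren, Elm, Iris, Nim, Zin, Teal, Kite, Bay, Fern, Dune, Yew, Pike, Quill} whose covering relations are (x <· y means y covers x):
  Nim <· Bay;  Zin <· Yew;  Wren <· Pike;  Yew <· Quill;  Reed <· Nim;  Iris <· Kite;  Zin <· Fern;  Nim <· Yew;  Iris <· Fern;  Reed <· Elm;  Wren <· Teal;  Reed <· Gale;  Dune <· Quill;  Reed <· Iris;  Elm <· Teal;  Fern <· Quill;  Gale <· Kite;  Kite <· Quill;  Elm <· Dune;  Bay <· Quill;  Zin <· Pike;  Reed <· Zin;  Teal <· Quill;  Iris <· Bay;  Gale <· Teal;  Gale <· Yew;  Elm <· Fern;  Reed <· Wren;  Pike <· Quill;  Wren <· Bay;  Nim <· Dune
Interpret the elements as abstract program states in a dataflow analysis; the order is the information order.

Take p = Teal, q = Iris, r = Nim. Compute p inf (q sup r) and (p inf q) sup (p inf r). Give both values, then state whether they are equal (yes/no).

q sup r = Bay, so p inf (q sup r) = Teal inf Bay = Wren.
p inf q = Reed and p inf r = Reed, so (p inf q) sup (p inf r) = Reed sup Reed = Reed.
Equal: no.

Wren; Reed; no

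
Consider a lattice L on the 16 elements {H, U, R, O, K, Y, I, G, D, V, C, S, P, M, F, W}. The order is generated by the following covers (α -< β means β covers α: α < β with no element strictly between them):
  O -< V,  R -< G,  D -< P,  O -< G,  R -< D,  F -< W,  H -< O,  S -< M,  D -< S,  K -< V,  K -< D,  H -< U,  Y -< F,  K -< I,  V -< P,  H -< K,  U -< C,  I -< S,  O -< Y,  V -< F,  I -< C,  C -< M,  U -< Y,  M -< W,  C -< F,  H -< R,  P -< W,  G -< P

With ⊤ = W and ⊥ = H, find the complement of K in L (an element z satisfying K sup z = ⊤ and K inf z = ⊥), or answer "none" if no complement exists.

For every candidate z, either K ∨ z ≠ W or K ∧ z ≠ H; no complement exists.

none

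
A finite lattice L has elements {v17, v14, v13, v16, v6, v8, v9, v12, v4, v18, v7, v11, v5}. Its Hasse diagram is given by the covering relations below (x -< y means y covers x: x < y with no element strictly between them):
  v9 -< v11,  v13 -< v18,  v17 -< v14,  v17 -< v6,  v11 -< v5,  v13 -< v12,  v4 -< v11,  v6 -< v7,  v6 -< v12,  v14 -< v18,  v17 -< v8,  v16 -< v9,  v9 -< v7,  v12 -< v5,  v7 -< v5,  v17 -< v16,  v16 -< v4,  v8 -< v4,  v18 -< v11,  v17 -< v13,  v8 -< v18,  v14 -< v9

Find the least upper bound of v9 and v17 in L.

v9

Common upper bounds of {v9, v17}: v11, v5, v7, v9.
The least among these is v9.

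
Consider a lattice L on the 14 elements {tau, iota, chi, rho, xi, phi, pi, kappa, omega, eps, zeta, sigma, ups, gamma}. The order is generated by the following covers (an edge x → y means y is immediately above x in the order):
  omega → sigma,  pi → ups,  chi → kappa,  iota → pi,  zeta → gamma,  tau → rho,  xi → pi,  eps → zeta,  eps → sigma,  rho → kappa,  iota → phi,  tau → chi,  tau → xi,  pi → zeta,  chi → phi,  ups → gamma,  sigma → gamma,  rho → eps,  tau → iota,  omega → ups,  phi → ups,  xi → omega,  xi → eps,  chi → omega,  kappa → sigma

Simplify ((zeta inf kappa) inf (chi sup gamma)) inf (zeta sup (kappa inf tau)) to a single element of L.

rho

zeta ∧ kappa = rho
chi ∨ gamma = gamma
rho ∧ gamma = rho
kappa ∧ tau = tau
zeta ∨ tau = zeta
rho ∧ zeta = rho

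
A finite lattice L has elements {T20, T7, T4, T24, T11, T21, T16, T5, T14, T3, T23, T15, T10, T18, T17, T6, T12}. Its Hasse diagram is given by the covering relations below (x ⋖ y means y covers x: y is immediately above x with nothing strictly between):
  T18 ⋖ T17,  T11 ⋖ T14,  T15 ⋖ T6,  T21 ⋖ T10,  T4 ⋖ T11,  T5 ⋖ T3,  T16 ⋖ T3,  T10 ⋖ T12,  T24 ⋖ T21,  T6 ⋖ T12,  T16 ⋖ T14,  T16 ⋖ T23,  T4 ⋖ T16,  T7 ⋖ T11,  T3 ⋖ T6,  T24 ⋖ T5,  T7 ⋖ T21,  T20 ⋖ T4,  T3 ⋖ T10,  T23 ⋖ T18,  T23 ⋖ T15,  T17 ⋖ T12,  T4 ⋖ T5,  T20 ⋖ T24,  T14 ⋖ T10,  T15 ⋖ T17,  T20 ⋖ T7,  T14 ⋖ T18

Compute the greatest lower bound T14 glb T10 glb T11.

Common lower bounds of {T14, T10, T11}: T11, T20, T4, T7.
The greatest among these is T11.

T11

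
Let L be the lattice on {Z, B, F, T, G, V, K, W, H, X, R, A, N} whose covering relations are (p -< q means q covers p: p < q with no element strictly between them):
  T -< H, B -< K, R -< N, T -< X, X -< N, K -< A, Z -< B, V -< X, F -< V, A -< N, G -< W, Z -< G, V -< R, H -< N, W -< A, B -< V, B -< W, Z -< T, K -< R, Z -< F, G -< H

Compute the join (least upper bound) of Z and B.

B

Common upper bounds of {Z, B}: A, B, K, N, R, V, W, X.
The least among these is B.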